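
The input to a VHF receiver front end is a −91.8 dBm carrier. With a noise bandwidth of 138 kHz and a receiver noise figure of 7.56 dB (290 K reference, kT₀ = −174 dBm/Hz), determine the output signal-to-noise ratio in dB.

23.2 dB

Noise floor: N = −174 + 10 log₁₀(B) + NF
10 log₁₀(1.38×10⁵) = 51.4 dB
N = −174 + 51.4 + 7.56 = −115.04 dBm
SNR = P_sig − N = −91.8 − (−115.04) = 23.24 dB → 23.2 dB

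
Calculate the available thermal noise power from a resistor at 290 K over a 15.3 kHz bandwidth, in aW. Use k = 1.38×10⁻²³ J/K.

P_n = kTB = 1.38×10⁻²³ × 290 × 1.53×10⁴ = 6.12×10⁻¹⁷ W = 61.2 aW

61.2 aW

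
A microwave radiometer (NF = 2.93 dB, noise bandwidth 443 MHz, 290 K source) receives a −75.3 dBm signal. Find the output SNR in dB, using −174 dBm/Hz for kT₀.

9.3 dB

Noise floor: N = −174 + 10 log₁₀(B) + NF
10 log₁₀(4.43×10⁸) = 86.46 dB
N = −174 + 86.46 + 2.93 = −84.61 dBm
SNR = P_sig − N = −75.3 − (−84.61) = 9.31 dB → 9.3 dB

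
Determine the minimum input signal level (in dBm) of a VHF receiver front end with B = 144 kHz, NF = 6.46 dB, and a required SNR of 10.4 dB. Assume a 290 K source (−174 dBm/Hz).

Sensitivity = −174 + 10 log₁₀(B) + NF + SNR_min
= −174 + 51.58 + 6.46 + 10.4
= −105.56 dBm → −105.6 dBm

−105.6 dBm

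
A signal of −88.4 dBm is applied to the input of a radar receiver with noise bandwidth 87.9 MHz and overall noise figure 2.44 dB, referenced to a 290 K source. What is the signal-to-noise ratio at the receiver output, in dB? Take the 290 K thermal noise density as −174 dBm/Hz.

3.7 dB

Noise floor: N = −174 + 10 log₁₀(B) + NF
10 log₁₀(8.79×10⁷) = 79.44 dB
N = −174 + 79.44 + 2.44 = −92.12 dBm
SNR = P_sig − N = −88.4 − (−92.12) = 3.72 dB → 3.7 dB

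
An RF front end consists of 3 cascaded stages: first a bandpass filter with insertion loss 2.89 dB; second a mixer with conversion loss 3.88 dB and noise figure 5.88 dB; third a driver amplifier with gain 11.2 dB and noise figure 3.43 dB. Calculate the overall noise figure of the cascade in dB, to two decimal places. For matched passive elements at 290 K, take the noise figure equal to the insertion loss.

Convert to linear (a loss of L dB is a gain of −L dB): F_i = 10^(NF_i/10), G_i = 10^(G_i,dB/10)
  Stage 1: F_1 = 10^(2.89/10) = 1.945, G_1 = 10^(−2.89/10) = 0.5140
  Stage 2: F_2 = 10^(5.88/10) = 3.873, G_2 = 10^(−3.88/10) = 0.4093
  Stage 3: F_3 = 10^(3.43/10) = 2.203, G_3 = 10^(11.2/10) = 13.18
Friis cascade:
  F = 1.945 + (3.873 − 1)/0.5140 + (2.203 − 1)/0.2104 = 13.25
NF = 10 log₁₀(13.25) = 11.22 dB

11.22 dB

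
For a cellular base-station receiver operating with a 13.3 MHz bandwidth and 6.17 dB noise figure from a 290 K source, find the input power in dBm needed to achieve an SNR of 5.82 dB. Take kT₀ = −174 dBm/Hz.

−90.8 dBm

Sensitivity = −174 + 10 log₁₀(B) + NF + SNR_min
= −174 + 71.24 + 6.17 + 5.82
= −90.77 dBm → −90.8 dBm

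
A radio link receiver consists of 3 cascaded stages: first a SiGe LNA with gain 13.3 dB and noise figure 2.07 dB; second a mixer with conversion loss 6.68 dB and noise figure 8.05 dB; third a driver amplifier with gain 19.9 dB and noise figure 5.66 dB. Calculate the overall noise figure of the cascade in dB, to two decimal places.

Convert to linear (a loss of L dB is a gain of −L dB): F_i = 10^(NF_i/10), G_i = 10^(G_i,dB/10)
  Stage 1: F_1 = 10^(2.07/10) = 1.611, G_1 = 10^(13.3/10) = 21.38
  Stage 2: F_2 = 10^(8.05/10) = 6.383, G_2 = 10^(−6.68/10) = 0.2148
  Stage 3: F_3 = 10^(5.66/10) = 3.681, G_3 = 10^(19.9/10) = 97.72
Friis cascade:
  F = 1.611 + (6.383 − 1)/21.38 + (3.681 − 1)/4.592 = 2.446
NF = 10 log₁₀(2.446) = 3.89 dB

3.89 dB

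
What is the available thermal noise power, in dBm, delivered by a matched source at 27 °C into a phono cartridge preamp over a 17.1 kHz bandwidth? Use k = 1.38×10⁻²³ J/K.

−131.5 dBm

T = 27 °C + 273.15 = 300.15 K
P_n = kTB = 1.38×10⁻²³ × 300.15 × 1.71×10⁴ = 7.08×10⁻¹⁷ W
In dBm: 10 log₁₀(7.08×10⁻¹⁷ / 10⁻³) = −131.5 dBm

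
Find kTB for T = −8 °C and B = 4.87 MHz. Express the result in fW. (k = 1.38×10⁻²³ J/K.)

T = −8 °C + 273.15 = 265.15 K
P_n = kTB = 1.38×10⁻²³ × 265.15 × 4.87×10⁶ = 1.78×10⁻¹⁴ W = 17.8 fW

17.8 fW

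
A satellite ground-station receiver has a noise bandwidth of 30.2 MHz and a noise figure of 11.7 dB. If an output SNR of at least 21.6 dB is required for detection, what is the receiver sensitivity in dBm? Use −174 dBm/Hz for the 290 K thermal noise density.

−65.9 dBm

Sensitivity = −174 + 10 log₁₀(B) + NF + SNR_min
= −174 + 74.8 + 11.7 + 21.6
= −65.9 dBm → −65.9 dBm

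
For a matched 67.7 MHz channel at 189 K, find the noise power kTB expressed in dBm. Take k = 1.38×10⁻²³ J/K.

−97.5 dBm

P_n = kTB = 1.38×10⁻²³ × 189 × 6.77×10⁷ = 1.77×10⁻¹³ W
In dBm: 10 log₁₀(1.77×10⁻¹³ / 10⁻³) = −97.5 dBm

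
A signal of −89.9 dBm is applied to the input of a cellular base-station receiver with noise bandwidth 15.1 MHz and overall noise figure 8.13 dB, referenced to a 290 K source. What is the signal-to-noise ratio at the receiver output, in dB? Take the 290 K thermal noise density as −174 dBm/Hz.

Noise floor: N = −174 + 10 log₁₀(B) + NF
10 log₁₀(1.51×10⁷) = 71.79 dB
N = −174 + 71.79 + 8.13 = −94.08 dBm
SNR = P_sig − N = −89.9 − (−94.08) = 4.18 dB → 4.2 dB

4.2 dB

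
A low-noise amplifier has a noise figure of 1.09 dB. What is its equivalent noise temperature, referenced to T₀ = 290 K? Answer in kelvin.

82.7 K

F = 10^(1.09/10) = 1.28529
T_e = (F − 1)·T₀ = (1.28529 − 1) × 290 = 82.7 K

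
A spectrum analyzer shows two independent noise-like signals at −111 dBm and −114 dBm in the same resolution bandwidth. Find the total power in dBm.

Convert to linear, add, convert back:
P₁ = 7.94×10⁻¹⁵ W, P₂ = 3.98×10⁻¹⁵ W
P_tot = 1.19×10⁻¹⁴ W → 10 log₁₀(P_tot / 10⁻³) = −109.2 dBm

−109.2 dBm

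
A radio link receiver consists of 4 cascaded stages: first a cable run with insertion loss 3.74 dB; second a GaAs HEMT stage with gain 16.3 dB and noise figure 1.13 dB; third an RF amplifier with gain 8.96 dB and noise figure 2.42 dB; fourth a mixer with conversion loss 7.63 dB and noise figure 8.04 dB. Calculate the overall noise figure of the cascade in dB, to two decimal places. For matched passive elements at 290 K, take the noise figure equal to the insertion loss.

4.98 dB

Convert to linear (a loss of L dB is a gain of −L dB): F_i = 10^(NF_i/10), G_i = 10^(G_i,dB/10)
  Stage 1: F_1 = 10^(3.74/10) = 2.366, G_1 = 10^(−3.74/10) = 0.4227
  Stage 2: F_2 = 10^(1.13/10) = 1.297, G_2 = 10^(16.3/10) = 42.66
  Stage 3: F_3 = 10^(2.42/10) = 1.746, G_3 = 10^(8.96/10) = 7.870
  Stage 4: F_4 = 10^(8.04/10) = 6.368, G_4 = 10^(−7.63/10) = 0.1726
Friis cascade:
  F = 2.366 + (1.297 − 1)/0.4227 + (1.746 − 1)/18.03 + (6.368 − 1)/141.9 = 3.148
NF = 10 log₁₀(3.148) = 4.98 dB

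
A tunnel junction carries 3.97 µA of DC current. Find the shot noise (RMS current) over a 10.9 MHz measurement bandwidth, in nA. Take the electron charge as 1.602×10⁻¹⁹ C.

I_n = √(2qI·B)
2qI·B = 2 × 1.602×10⁻¹⁹ × 3.97×10⁻⁶ × 1.09×10⁷ = 1.39×10⁻¹⁷ A²
I_n = √(1.39×10⁻¹⁷) = 3.72×10⁻⁹ A = 3.72 nA

3.72 nA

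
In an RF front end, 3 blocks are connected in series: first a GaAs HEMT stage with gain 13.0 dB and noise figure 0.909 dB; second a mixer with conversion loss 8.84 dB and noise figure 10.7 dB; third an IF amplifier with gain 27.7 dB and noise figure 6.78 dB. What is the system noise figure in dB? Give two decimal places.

Convert to linear (a loss of L dB is a gain of −L dB): F_i = 10^(NF_i/10), G_i = 10^(G_i,dB/10)
  Stage 1: F_1 = 10^(0.909/10) = 1.233, G_1 = 10^(13.0/10) = 19.95
  Stage 2: F_2 = 10^(10.7/10) = 11.75, G_2 = 10^(−8.84/10) = 0.1306
  Stage 3: F_3 = 10^(6.78/10) = 4.764, G_3 = 10^(27.7/10) = 588.8
Friis cascade:
  F = 1.233 + (11.75 − 1)/19.95 + (4.764 − 1)/2.606 = 3.216
NF = 10 log₁₀(3.216) = 5.07 dB

5.07 dB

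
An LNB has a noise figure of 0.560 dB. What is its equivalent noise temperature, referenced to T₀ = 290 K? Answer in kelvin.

39.9 K

F = 10^(0.560/10) = 1.13763
T_e = (F − 1)·T₀ = (1.13763 − 1) × 290 = 39.9 K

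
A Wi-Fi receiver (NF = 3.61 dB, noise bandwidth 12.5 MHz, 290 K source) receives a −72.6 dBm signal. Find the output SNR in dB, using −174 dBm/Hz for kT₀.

Noise floor: N = −174 + 10 log₁₀(B) + NF
10 log₁₀(1.25×10⁷) = 70.97 dB
N = −174 + 70.97 + 3.61 = −99.42 dBm
SNR = P_sig − N = −72.6 − (−99.42) = 26.82 dB → 26.8 dB

26.8 dB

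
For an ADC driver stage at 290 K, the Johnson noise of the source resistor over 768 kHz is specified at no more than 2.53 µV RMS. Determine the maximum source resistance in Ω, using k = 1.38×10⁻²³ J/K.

Johnson–Nyquist: V_n = √(4kTRB) ⇒ R = V_n² / (4kTB)
4kTB = 4 × 1.38×10⁻²³ × 290 × 7.68×10⁵ = 1.23×10⁻¹⁴
R = (2.53×10⁻⁶)² / 1.23×10⁻¹⁴ = 5.21×10² Ω = 521 Ω

521 Ω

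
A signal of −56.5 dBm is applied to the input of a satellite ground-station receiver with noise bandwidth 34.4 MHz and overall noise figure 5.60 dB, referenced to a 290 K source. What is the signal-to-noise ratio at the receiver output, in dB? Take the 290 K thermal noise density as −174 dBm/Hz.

36.5 dB

Noise floor: N = −174 + 10 log₁₀(B) + NF
10 log₁₀(3.44×10⁷) = 75.37 dB
N = −174 + 75.37 + 5.60 = −93.03 dBm
SNR = P_sig − N = −56.5 − (−93.03) = 36.53 dB → 36.5 dB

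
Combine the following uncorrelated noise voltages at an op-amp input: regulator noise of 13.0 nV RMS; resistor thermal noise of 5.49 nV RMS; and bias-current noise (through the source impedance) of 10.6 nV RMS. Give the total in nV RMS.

17.6 nV

Uncorrelated sources add in power (mean-square): V_tot = √(ΣV_i²)
V_tot = √[(1.30×10⁻⁸)² + (5.49×10⁻⁹)² + (1.06×10⁻⁸)²] = 1.76×10⁻⁸ V = 17.6 nV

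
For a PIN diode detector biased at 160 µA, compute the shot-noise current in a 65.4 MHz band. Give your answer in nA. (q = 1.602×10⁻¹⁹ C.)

57.9 nA

I_n = √(2qI·B)
2qI·B = 2 × 1.602×10⁻¹⁹ × 1.60×10⁻⁴ × 6.54×10⁷ = 3.35×10⁻¹⁵ A²
I_n = √(3.35×10⁻¹⁵) = 5.79×10⁻⁸ A = 57.9 nA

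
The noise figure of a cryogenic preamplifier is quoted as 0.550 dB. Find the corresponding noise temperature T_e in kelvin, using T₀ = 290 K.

39.2 K

F = 10^(0.550/10) = 1.13501
T_e = (F − 1)·T₀ = (1.13501 − 1) × 290 = 39.2 K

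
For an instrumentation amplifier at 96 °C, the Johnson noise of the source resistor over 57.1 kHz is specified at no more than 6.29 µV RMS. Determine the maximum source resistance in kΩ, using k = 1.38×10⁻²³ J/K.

34.0 kΩ

T = 96 °C + 273.15 = 369.15 K
Johnson–Nyquist: V_n = √(4kTRB) ⇒ R = V_n² / (4kTB)
4kTB = 4 × 1.38×10⁻²³ × 369.15 × 5.71×10⁴ = 1.16×10⁻¹⁵
R = (6.29×10⁻⁶)² / 1.16×10⁻¹⁵ = 3.40×10⁴ Ω = 34.0 kΩ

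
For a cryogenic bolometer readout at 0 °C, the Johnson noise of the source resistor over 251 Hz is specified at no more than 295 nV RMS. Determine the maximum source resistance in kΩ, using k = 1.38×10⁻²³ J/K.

T = 0 °C + 273.15 = 273.15 K
Johnson–Nyquist: V_n = √(4kTRB) ⇒ R = V_n² / (4kTB)
4kTB = 4 × 1.38×10⁻²³ × 273.15 × 2.51×10² = 3.78×10⁻¹⁸
R = (2.95×10⁻⁷)² / 3.78×10⁻¹⁸ = 2.30×10⁴ Ω = 23.0 kΩ

23.0 kΩ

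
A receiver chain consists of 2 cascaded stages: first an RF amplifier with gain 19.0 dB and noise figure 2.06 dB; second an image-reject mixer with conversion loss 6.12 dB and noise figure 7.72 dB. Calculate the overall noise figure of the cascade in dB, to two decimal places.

Convert to linear (a loss of L dB is a gain of −L dB): F_i = 10^(NF_i/10), G_i = 10^(G_i,dB/10)
  Stage 1: F_1 = 10^(2.06/10) = 1.607, G_1 = 10^(19.0/10) = 79.43
  Stage 2: F_2 = 10^(7.72/10) = 5.916, G_2 = 10^(−6.12/10) = 0.2443
Friis cascade:
  F = 1.607 + (5.916 − 1)/79.43 = 1.669
NF = 10 log₁₀(1.669) = 2.22 dB

2.22 dB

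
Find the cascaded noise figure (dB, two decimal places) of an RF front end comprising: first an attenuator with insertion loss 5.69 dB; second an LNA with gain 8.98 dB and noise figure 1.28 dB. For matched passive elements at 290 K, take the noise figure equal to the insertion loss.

6.97 dB

Convert to linear (a loss of L dB is a gain of −L dB): F_i = 10^(NF_i/10), G_i = 10^(G_i,dB/10)
  Stage 1: F_1 = 10^(5.69/10) = 3.707, G_1 = 10^(−5.69/10) = 0.2698
  Stage 2: F_2 = 10^(1.28/10) = 1.343, G_2 = 10^(8.98/10) = 7.907
Friis cascade:
  F = 3.707 + (1.343 − 1)/0.2698 = 4.977
NF = 10 log₁₀(4.977) = 6.97 dB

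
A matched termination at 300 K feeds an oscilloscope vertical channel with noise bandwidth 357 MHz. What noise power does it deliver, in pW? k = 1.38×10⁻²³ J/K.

1.48 pW

P_n = kTB = 1.38×10⁻²³ × 300 × 3.57×10⁸ = 1.48×10⁻¹² W = 1.48 pW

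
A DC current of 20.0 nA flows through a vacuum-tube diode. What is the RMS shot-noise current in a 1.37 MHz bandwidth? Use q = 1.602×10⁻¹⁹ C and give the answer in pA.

93.7 pA

I_n = √(2qI·B)
2qI·B = 2 × 1.602×10⁻¹⁹ × 2.00×10⁻⁸ × 1.37×10⁶ = 8.78×10⁻²¹ A²
I_n = √(8.78×10⁻²¹) = 9.37×10⁻¹¹ A = 93.7 pA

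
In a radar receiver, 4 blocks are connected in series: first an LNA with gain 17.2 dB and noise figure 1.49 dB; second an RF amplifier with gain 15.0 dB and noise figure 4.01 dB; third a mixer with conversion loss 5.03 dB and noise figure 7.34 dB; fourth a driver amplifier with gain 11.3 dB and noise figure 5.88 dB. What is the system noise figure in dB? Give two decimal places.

1.60 dB

Convert to linear (a loss of L dB is a gain of −L dB): F_i = 10^(NF_i/10), G_i = 10^(G_i,dB/10)
  Stage 1: F_1 = 10^(1.49/10) = 1.409, G_1 = 10^(17.2/10) = 52.48
  Stage 2: F_2 = 10^(4.01/10) = 2.518, G_2 = 10^(15.0/10) = 31.62
  Stage 3: F_3 = 10^(7.34/10) = 5.420, G_3 = 10^(−5.03/10) = 0.3141
  Stage 4: F_4 = 10^(5.88/10) = 3.873, G_4 = 10^(11.3/10) = 13.49
Friis cascade:
  F = 1.409 + (2.518 − 1)/52.48 + (5.420 − 1)/1660 + (3.873 − 1)/521.2 = 1.446
NF = 10 log₁₀(1.446) = 1.60 dB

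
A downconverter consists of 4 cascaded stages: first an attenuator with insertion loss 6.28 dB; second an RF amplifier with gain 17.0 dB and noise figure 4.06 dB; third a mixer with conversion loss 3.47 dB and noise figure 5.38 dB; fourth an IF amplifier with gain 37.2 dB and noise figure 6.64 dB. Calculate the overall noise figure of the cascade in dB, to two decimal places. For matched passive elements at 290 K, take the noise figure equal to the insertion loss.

Convert to linear (a loss of L dB is a gain of −L dB): F_i = 10^(NF_i/10), G_i = 10^(G_i,dB/10)
  Stage 1: F_1 = 10^(6.28/10) = 4.246, G_1 = 10^(−6.28/10) = 0.2355
  Stage 2: F_2 = 10^(4.06/10) = 2.547, G_2 = 10^(17.0/10) = 50.12
  Stage 3: F_3 = 10^(5.38/10) = 3.451, G_3 = 10^(−3.47/10) = 0.4498
  Stage 4: F_4 = 10^(6.64/10) = 4.613, G_4 = 10^(37.2/10) = 5248
Friis cascade:
  F = 4.246 + (2.547 − 1)/0.2355 + (3.451 − 1)/11.80 + (4.613 − 1)/5.309 = 11.70
NF = 10 log₁₀(11.70) = 10.68 dB

10.68 dB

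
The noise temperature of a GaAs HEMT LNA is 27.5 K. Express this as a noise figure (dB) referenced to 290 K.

0.393 dB

F = 1 + T_e/T₀ = 1 + 27.5/290 = 1.09483
NF = 10 log₁₀(1.09483) = 0.393 dB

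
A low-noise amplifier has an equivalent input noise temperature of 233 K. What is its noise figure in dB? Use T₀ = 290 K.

F = 1 + T_e/T₀ = 1 + 233/290 = 1.80345
NF = 10 log₁₀(1.80345) = 2.56 dB

2.56 dB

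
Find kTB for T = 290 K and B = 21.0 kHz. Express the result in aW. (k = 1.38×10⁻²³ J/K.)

84.0 aW

P_n = kTB = 1.38×10⁻²³ × 290 × 2.10×10⁴ = 8.40×10⁻¹⁷ W = 84.0 aW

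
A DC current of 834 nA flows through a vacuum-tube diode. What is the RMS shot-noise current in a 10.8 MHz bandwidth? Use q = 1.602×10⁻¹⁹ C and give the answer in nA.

I_n = √(2qI·B)
2qI·B = 2 × 1.602×10⁻¹⁹ × 8.34×10⁻⁷ × 1.08×10⁷ = 2.89×10⁻¹⁸ A²
I_n = √(2.89×10⁻¹⁸) = 1.70×10⁻⁹ A = 1.70 nA

1.70 nA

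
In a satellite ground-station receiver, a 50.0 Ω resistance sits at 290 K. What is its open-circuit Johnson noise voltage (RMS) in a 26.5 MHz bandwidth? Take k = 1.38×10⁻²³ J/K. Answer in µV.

4.61 µV

V_n = √(4kTRB)
4kTRB = 4 × 1.38×10⁻²³ × 290 × 5.00×10¹ × 2.65×10⁷ = 2.12×10⁻¹¹ V²
V_n = √(2.12×10⁻¹¹) = 4.61×10⁻⁶ V = 4.61 µV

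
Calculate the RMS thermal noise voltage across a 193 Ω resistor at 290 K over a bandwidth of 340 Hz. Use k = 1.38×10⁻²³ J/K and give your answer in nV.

V_n = √(4kTRB)
4kTRB = 4 × 1.38×10⁻²³ × 290 × 1.93×10² × 3.40×10² = 1.05×10⁻¹⁵ V²
V_n = √(1.05×10⁻¹⁵) = 3.24×10⁻⁸ V = 32.4 nV

32.4 nV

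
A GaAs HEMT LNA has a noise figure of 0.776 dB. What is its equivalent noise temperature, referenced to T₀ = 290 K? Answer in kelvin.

F = 10^(0.776/10) = 1.19564
T_e = (F − 1)·T₀ = (1.19564 − 1) × 290 = 56.7 K

56.7 K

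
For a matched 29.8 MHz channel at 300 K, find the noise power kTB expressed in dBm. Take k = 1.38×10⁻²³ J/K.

−99.1 dBm

P_n = kTB = 1.38×10⁻²³ × 300 × 2.98×10⁷ = 1.23×10⁻¹³ W
In dBm: 10 log₁₀(1.23×10⁻¹³ / 10⁻³) = −99.1 dBm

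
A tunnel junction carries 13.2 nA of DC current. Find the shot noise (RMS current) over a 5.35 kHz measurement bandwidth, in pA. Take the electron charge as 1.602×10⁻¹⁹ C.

4.76 pA

I_n = √(2qI·B)
2qI·B = 2 × 1.602×10⁻¹⁹ × 1.32×10⁻⁸ × 5.35×10³ = 2.26×10⁻²³ A²
I_n = √(2.26×10⁻²³) = 4.76×10⁻¹² A = 4.76 pA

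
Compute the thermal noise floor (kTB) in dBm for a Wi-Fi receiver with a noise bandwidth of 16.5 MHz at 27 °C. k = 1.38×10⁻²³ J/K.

T = 27 °C + 273.15 = 300.15 K
P_n = kTB = 1.38×10⁻²³ × 300.15 × 1.65×10⁷ = 6.83×10⁻¹⁴ W
In dBm: 10 log₁₀(6.83×10⁻¹⁴ / 10⁻³) = −101.7 dBm

−101.7 dBm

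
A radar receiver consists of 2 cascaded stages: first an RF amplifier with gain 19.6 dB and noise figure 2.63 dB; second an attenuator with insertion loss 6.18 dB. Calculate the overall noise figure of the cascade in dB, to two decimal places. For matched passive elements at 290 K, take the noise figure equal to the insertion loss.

Convert to linear (a loss of L dB is a gain of −L dB): F_i = 10^(NF_i/10), G_i = 10^(G_i,dB/10)
  Stage 1: F_1 = 10^(2.63/10) = 1.832, G_1 = 10^(19.6/10) = 91.20
  Stage 2: F_2 = 10^(6.18/10) = 4.150, G_2 = 10^(−6.18/10) = 0.2410
Friis cascade:
  F = 1.832 + (4.150 − 1)/91.20 = 1.867
NF = 10 log₁₀(1.867) = 2.71 dB

2.71 dB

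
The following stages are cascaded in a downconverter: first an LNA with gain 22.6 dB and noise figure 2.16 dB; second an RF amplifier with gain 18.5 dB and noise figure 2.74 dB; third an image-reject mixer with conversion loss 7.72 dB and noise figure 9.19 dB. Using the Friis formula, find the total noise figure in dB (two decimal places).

2.17 dB

Convert to linear (a loss of L dB is a gain of −L dB): F_i = 10^(NF_i/10), G_i = 10^(G_i,dB/10)
  Stage 1: F_1 = 10^(2.16/10) = 1.644, G_1 = 10^(22.6/10) = 182.0
  Stage 2: F_2 = 10^(2.74/10) = 1.879, G_2 = 10^(18.5/10) = 70.79
  Stage 3: F_3 = 10^(9.19/10) = 8.299, G_3 = 10^(−7.72/10) = 0.1690
Friis cascade:
  F = 1.644 + (1.879 − 1)/182.0 + (8.299 − 1)/1.288×10⁴ = 1.650
NF = 10 log₁₀(1.650) = 2.17 dB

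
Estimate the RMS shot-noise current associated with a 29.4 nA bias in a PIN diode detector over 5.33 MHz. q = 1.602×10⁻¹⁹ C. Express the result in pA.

I_n = √(2qI·B)
2qI·B = 2 × 1.602×10⁻¹⁹ × 2.94×10⁻⁸ × 5.33×10⁶ = 5.02×10⁻²⁰ A²
I_n = √(5.02×10⁻²⁰) = 2.24×10⁻¹⁰ A = 224 pA

224 pA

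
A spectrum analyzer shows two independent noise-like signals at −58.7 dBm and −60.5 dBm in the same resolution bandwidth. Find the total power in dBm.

−56.5 dBm

Convert to linear, add, convert back:
P₁ = 1.35×10⁻⁹ W, P₂ = 8.91×10⁻¹⁰ W
P_tot = 2.24×10⁻⁹ W → 10 log₁₀(P_tot / 10⁻³) = −56.5 dBm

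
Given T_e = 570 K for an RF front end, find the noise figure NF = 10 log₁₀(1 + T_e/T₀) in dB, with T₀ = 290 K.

4.72 dB

F = 1 + T_e/T₀ = 1 + 570/290 = 2.96552
NF = 10 log₁₀(2.96552) = 4.72 dB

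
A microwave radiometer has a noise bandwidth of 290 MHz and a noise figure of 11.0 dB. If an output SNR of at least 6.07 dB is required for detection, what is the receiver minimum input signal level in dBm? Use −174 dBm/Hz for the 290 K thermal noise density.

Sensitivity = −174 + 10 log₁₀(B) + NF + SNR_min
= −174 + 84.62 + 11.0 + 6.07
= −72.31 dBm → −72.3 dBm

−72.3 dBm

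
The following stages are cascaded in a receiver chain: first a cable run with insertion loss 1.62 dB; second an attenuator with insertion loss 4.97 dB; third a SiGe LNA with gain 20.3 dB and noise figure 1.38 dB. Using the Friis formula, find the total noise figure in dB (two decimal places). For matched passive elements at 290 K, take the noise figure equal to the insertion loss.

Convert to linear (a loss of L dB is a gain of −L dB): F_i = 10^(NF_i/10), G_i = 10^(G_i,dB/10)
  Stage 1: F_1 = 10^(1.62/10) = 1.452, G_1 = 10^(−1.62/10) = 0.6887
  Stage 2: F_2 = 10^(4.97/10) = 3.141, G_2 = 10^(−4.97/10) = 0.3184
  Stage 3: F_3 = 10^(1.38/10) = 1.374, G_3 = 10^(20.3/10) = 107.2
Friis cascade:
  F = 1.452 + (3.141 − 1)/0.6887 + (1.374 − 1)/0.2193 = 6.266
NF = 10 log₁₀(6.266) = 7.97 dB

7.97 dB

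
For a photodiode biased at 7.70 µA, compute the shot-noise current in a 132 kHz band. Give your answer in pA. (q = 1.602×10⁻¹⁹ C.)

I_n = √(2qI·B)
2qI·B = 2 × 1.602×10⁻¹⁹ × 7.70×10⁻⁶ × 1.32×10⁵ = 3.26×10⁻¹⁹ A²
I_n = √(3.26×10⁻¹⁹) = 5.71×10⁻¹⁰ A = 571 pA

571 pA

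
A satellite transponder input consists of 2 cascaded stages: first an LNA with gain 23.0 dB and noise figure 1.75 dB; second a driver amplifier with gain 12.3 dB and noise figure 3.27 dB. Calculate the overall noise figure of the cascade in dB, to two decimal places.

1.77 dB

Convert to linear (a loss of L dB is a gain of −L dB): F_i = 10^(NF_i/10), G_i = 10^(G_i,dB/10)
  Stage 1: F_1 = 10^(1.75/10) = 1.496, G_1 = 10^(23.0/10) = 199.5
  Stage 2: F_2 = 10^(3.27/10) = 2.123, G_2 = 10^(12.3/10) = 16.98
Friis cascade:
  F = 1.496 + (2.123 − 1)/199.5 = 1.502
NF = 10 log₁₀(1.502) = 1.77 dB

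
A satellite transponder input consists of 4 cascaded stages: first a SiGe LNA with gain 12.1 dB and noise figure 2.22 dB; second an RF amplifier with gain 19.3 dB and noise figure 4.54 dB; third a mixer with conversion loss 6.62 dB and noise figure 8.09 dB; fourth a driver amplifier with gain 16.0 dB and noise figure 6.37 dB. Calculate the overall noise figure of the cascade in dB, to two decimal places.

Convert to linear (a loss of L dB is a gain of −L dB): F_i = 10^(NF_i/10), G_i = 10^(G_i,dB/10)
  Stage 1: F_1 = 10^(2.22/10) = 1.667, G_1 = 10^(12.1/10) = 16.22
  Stage 2: F_2 = 10^(4.54/10) = 2.844, G_2 = 10^(19.3/10) = 85.11
  Stage 3: F_3 = 10^(8.09/10) = 6.442, G_3 = 10^(−6.62/10) = 0.2178
  Stage 4: F_4 = 10^(6.37/10) = 4.335, G_4 = 10^(16.0/10) = 39.81
Friis cascade:
  F = 1.667 + (2.844 − 1)/16.22 + (6.442 − 1)/1380 + (4.335 − 1)/300.6 = 1.796
NF = 10 log₁₀(1.796) = 2.54 dB

2.54 dB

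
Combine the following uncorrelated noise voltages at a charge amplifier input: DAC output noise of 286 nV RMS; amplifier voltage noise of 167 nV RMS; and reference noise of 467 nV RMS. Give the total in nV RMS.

573 nV

Uncorrelated sources add in power (mean-square): V_tot = √(ΣV_i²)
V_tot = √[(2.86×10⁻⁷)² + (1.67×10⁻⁷)² + (4.67×10⁻⁷)²] = 5.73×10⁻⁷ V = 573 nV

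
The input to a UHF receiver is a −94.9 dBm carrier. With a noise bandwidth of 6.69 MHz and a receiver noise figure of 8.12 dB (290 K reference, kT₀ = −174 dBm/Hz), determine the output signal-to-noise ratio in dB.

2.7 dB

Noise floor: N = −174 + 10 log₁₀(B) + NF
10 log₁₀(6.69×10⁶) = 68.25 dB
N = −174 + 68.25 + 8.12 = −97.63 dBm
SNR = P_sig − N = −94.9 − (−97.63) = 2.73 dB → 2.7 dB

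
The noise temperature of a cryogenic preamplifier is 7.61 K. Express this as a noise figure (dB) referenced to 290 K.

0.112 dB

F = 1 + T_e/T₀ = 1 + 7.61/290 = 1.02624
NF = 10 log₁₀(1.02624) = 0.112 dB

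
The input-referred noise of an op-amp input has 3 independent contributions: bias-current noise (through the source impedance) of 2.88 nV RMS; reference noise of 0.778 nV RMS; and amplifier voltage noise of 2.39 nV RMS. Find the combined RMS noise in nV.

Uncorrelated sources add in power (mean-square): V_tot = √(ΣV_i²)
V_tot = √[(2.88×10⁻⁹)² + (7.78×10⁻¹⁰)² + (2.39×10⁻⁹)²] = 3.82×10⁻⁹ V = 3.82 nV

3.82 nV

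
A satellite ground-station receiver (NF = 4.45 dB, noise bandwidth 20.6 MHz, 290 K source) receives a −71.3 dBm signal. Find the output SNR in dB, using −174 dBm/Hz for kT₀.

25.1 dB

Noise floor: N = −174 + 10 log₁₀(B) + NF
10 log₁₀(2.06×10⁷) = 73.14 dB
N = −174 + 73.14 + 4.45 = −96.41 dBm
SNR = P_sig − N = −71.3 − (−96.41) = 25.11 dB → 25.1 dB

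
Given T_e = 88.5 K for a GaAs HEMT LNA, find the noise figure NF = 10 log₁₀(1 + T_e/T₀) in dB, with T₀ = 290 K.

F = 1 + T_e/T₀ = 1 + 88.5/290 = 1.30517
NF = 10 log₁₀(1.30517) = 1.16 dB

1.16 dB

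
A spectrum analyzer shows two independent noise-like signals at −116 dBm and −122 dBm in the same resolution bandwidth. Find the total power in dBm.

Convert to linear, add, convert back:
P₁ = 2.51×10⁻¹⁵ W, P₂ = 6.31×10⁻¹⁶ W
P_tot = 3.14×10⁻¹⁵ W → 10 log₁₀(P_tot / 10⁻³) = −115.0 dBm

−115.0 dBm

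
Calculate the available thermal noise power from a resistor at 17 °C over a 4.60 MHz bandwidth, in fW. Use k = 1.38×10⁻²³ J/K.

T = 17 °C + 273.15 = 290.15 K
P_n = kTB = 1.38×10⁻²³ × 290.15 × 4.60×10⁶ = 1.84×10⁻¹⁴ W = 18.4 fW

18.4 fW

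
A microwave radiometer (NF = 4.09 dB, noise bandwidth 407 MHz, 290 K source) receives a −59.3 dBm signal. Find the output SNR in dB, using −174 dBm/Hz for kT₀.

24.5 dB

Noise floor: N = −174 + 10 log₁₀(B) + NF
10 log₁₀(4.07×10⁸) = 86.1 dB
N = −174 + 86.1 + 4.09 = −83.81 dBm
SNR = P_sig − N = −59.3 − (−83.81) = 24.51 dB → 24.5 dB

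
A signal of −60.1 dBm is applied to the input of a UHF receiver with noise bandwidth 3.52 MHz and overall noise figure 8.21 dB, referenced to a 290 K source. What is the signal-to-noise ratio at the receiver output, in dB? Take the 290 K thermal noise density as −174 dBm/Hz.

40.2 dB

Noise floor: N = −174 + 10 log₁₀(B) + NF
10 log₁₀(3.52×10⁶) = 65.47 dB
N = −174 + 65.47 + 8.21 = −100.32 dBm
SNR = P_sig − N = −60.1 − (−100.32) = 40.22 dB → 40.2 dB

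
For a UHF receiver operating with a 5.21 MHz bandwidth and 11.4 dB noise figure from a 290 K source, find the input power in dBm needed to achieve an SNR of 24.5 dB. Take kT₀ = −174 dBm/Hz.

−70.9 dBm

Sensitivity = −174 + 10 log₁₀(B) + NF + SNR_min
= −174 + 67.17 + 11.4 + 24.5
= −70.93 dBm → −70.9 dBm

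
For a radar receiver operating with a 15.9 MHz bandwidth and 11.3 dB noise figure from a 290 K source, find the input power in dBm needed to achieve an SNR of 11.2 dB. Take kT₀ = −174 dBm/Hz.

Sensitivity = −174 + 10 log₁₀(B) + NF + SNR_min
= −174 + 72.01 + 11.3 + 11.2
= −79.49 dBm → −79.5 dBm

−79.5 dBm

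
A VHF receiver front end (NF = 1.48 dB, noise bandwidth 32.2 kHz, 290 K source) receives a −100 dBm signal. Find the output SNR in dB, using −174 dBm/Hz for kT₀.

Noise floor: N = −174 + 10 log₁₀(B) + NF
10 log₁₀(3.22×10⁴) = 45.08 dB
N = −174 + 45.08 + 1.48 = −127.44 dBm
SNR = P_sig − N = −100 − (−127.44) = 27.44 dB → 27.4 dB

27.4 dB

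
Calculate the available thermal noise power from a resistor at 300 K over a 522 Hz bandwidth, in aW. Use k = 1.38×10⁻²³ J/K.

2.16 aW

P_n = kTB = 1.38×10⁻²³ × 300 × 5.22×10² = 2.16×10⁻¹⁸ W = 2.16 aW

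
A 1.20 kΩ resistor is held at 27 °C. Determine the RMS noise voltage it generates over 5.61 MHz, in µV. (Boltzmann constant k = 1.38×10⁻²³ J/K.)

T = 27 °C + 273.15 = 300.15 K
V_n = √(4kTRB)
4kTRB = 4 × 1.38×10⁻²³ × 300.15 × 1.20×10³ × 5.61×10⁶ = 1.12×10⁻¹⁰ V²
V_n = √(1.12×10⁻¹⁰) = 1.06×10⁻⁵ V = 10.6 µV

10.6 µV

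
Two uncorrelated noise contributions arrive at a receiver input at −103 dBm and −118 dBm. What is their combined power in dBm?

Convert to linear, add, convert back:
P₁ = 5.01×10⁻¹⁴ W, P₂ = 1.58×10⁻¹⁵ W
P_tot = 5.17×10⁻¹⁴ W → 10 log₁₀(P_tot / 10⁻³) = −102.9 dBm

−102.9 dBm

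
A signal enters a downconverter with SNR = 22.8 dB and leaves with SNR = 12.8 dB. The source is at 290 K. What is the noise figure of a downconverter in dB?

10.0 dB

NF (dB) = SNR_in(dB) − SNR_out(dB) when the source is at T₀
NF = 22.8 − 12.8 = 10.0 dB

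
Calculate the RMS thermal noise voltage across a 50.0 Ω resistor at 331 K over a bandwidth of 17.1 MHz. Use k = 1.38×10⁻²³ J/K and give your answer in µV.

V_n = √(4kTRB)
4kTRB = 4 × 1.38×10⁻²³ × 331 × 5.00×10¹ × 1.71×10⁷ = 1.56×10⁻¹¹ V²
V_n = √(1.56×10⁻¹¹) = 3.95×10⁻⁶ V = 3.95 µV

3.95 µV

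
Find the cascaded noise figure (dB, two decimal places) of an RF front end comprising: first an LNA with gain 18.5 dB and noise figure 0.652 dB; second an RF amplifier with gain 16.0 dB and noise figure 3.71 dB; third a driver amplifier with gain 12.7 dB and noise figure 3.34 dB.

Convert to linear (a loss of L dB is a gain of −L dB): F_i = 10^(NF_i/10), G_i = 10^(G_i,dB/10)
  Stage 1: F_1 = 10^(0.652/10) = 1.162, G_1 = 10^(18.5/10) = 70.79
  Stage 2: F_2 = 10^(3.71/10) = 2.350, G_2 = 10^(16.0/10) = 39.81
  Stage 3: F_3 = 10^(3.34/10) = 2.158, G_3 = 10^(12.7/10) = 18.62
Friis cascade:
  F = 1.162 + (2.350 − 1)/70.79 + (2.158 − 1)/2818 = 1.181
NF = 10 log₁₀(1.181) = 0.72 dB

0.72 dB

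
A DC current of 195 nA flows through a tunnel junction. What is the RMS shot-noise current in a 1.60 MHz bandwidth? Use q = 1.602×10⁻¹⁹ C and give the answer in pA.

316 pA

I_n = √(2qI·B)
2qI·B = 2 × 1.602×10⁻¹⁹ × 1.95×10⁻⁷ × 1.60×10⁶ = 1.00×10⁻¹⁹ A²
I_n = √(1.00×10⁻¹⁹) = 3.16×10⁻¹⁰ A = 316 pA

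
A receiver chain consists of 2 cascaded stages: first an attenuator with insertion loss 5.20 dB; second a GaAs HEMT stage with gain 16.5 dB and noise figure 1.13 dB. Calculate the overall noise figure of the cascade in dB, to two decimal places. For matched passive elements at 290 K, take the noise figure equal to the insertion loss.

6.33 dB

Convert to linear (a loss of L dB is a gain of −L dB): F_i = 10^(NF_i/10), G_i = 10^(G_i,dB/10)
  Stage 1: F_1 = 10^(5.20/10) = 3.311, G_1 = 10^(−5.20/10) = 0.3020
  Stage 2: F_2 = 10^(1.13/10) = 1.297, G_2 = 10^(16.5/10) = 44.67
Friis cascade:
  F = 3.311 + (1.297 − 1)/0.3020 = 4.295
NF = 10 log₁₀(4.295) = 6.33 dB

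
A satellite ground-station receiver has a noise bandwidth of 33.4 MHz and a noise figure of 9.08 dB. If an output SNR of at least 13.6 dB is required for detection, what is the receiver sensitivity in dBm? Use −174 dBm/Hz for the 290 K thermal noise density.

Sensitivity = −174 + 10 log₁₀(B) + NF + SNR_min
= −174 + 75.24 + 9.08 + 13.6
= −76.08 dBm → −76.1 dBm

−76.1 dBm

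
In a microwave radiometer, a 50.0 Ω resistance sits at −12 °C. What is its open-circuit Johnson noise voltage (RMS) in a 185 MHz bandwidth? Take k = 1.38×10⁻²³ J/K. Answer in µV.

11.5 µV

T = −12 °C + 273.15 = 261.15 K
V_n = √(4kTRB)
4kTRB = 4 × 1.38×10⁻²³ × 261.15 × 5.00×10¹ × 1.85×10⁸ = 1.33×10⁻¹⁰ V²
V_n = √(1.33×10⁻¹⁰) = 1.15×10⁻⁵ V = 11.5 µV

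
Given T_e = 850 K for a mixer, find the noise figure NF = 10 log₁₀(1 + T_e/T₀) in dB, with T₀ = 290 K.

5.95 dB

F = 1 + T_e/T₀ = 1 + 850/290 = 3.93103
NF = 10 log₁₀(3.93103) = 5.95 dB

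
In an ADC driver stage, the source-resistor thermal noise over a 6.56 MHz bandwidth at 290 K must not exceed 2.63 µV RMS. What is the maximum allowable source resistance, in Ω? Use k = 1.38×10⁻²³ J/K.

65.9 Ω

Johnson–Nyquist: V_n = √(4kTRB) ⇒ R = V_n² / (4kTB)
4kTB = 4 × 1.38×10⁻²³ × 290 × 6.56×10⁶ = 1.05×10⁻¹³
R = (2.63×10⁻⁶)² / 1.05×10⁻¹³ = 6.59×10¹ Ω = 65.9 Ω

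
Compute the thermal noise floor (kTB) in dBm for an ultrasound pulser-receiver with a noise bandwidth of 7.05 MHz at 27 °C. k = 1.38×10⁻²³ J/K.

T = 27 °C + 273.15 = 300.15 K
P_n = kTB = 1.38×10⁻²³ × 300.15 × 7.05×10⁶ = 2.92×10⁻¹⁴ W
In dBm: 10 log₁₀(2.92×10⁻¹⁴ / 10⁻³) = −105.3 dBm

−105.3 dBm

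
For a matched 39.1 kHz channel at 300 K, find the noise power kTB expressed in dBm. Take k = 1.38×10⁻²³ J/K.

P_n = kTB = 1.38×10⁻²³ × 300 × 3.91×10⁴ = 1.62×10⁻¹⁶ W
In dBm: 10 log₁₀(1.62×10⁻¹⁶ / 10⁻³) = −127.9 dBm

−127.9 dBm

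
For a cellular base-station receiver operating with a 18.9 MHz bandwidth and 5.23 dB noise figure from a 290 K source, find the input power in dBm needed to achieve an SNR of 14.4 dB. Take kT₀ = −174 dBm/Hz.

−81.6 dBm

Sensitivity = −174 + 10 log₁₀(B) + NF + SNR_min
= −174 + 72.76 + 5.23 + 14.4
= −81.61 dBm → −81.6 dBm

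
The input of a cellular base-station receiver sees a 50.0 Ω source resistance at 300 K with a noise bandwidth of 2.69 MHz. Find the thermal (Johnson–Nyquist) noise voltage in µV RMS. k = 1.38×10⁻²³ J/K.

V_n = √(4kTRB)
4kTRB = 4 × 1.38×10⁻²³ × 300 × 5.00×10¹ × 2.69×10⁶ = 2.23×10⁻¹² V²
V_n = √(2.23×10⁻¹²) = 1.49×10⁻⁶ V = 1.49 µV

1.49 µV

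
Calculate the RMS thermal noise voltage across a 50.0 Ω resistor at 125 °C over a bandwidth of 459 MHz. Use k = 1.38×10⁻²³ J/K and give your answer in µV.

22.5 µV

T = 125 °C + 273.15 = 398.15 K
V_n = √(4kTRB)
4kTRB = 4 × 1.38×10⁻²³ × 398.15 × 5.00×10¹ × 4.59×10⁸ = 5.04×10⁻¹⁰ V²
V_n = √(5.04×10⁻¹⁰) = 2.25×10⁻⁵ V = 22.5 µV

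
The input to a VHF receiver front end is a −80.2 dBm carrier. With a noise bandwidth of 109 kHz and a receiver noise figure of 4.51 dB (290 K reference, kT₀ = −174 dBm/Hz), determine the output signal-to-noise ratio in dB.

38.9 dB

Noise floor: N = −174 + 10 log₁₀(B) + NF
10 log₁₀(1.09×10⁵) = 50.37 dB
N = −174 + 50.37 + 4.51 = −119.12 dBm
SNR = P_sig − N = −80.2 − (−119.12) = 38.92 dB → 38.9 dB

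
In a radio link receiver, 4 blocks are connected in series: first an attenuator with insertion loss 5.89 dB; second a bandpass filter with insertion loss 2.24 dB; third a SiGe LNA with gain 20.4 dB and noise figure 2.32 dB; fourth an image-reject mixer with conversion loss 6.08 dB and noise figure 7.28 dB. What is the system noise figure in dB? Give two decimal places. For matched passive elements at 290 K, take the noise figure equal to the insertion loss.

Convert to linear (a loss of L dB is a gain of −L dB): F_i = 10^(NF_i/10), G_i = 10^(G_i,dB/10)
  Stage 1: F_1 = 10^(5.89/10) = 3.882, G_1 = 10^(−5.89/10) = 0.2576
  Stage 2: F_2 = 10^(2.24/10) = 1.675, G_2 = 10^(−2.24/10) = 0.5970
  Stage 3: F_3 = 10^(2.32/10) = 1.706, G_3 = 10^(20.4/10) = 109.6
  Stage 4: F_4 = 10^(7.28/10) = 5.346, G_4 = 10^(−6.08/10) = 0.2466
Friis cascade:
  F = 3.882 + (1.675 − 1)/0.2576 + (1.706 − 1)/0.1538 + (5.346 − 1)/16.87 = 11.35
NF = 10 log₁₀(11.35) = 10.55 dB

10.55 dB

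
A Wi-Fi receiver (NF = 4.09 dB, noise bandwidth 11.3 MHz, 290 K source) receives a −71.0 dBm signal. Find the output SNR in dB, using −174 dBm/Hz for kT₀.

28.4 dB

Noise floor: N = −174 + 10 log₁₀(B) + NF
10 log₁₀(1.13×10⁷) = 70.53 dB
N = −174 + 70.53 + 4.09 = −99.38 dBm
SNR = P_sig − N = −71.0 − (−99.38) = 28.38 dB → 28.4 dB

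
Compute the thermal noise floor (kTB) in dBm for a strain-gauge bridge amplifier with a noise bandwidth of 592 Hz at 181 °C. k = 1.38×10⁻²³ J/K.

−144.3 dBm

T = 181 °C + 273.15 = 454.15 K
P_n = kTB = 1.38×10⁻²³ × 454.15 × 5.92×10² = 3.71×10⁻¹⁸ W
In dBm: 10 log₁₀(3.71×10⁻¹⁸ / 10⁻³) = −144.3 dBm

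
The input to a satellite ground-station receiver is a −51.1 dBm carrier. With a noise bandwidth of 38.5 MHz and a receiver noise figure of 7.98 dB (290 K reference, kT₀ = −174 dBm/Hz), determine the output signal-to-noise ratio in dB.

Noise floor: N = −174 + 10 log₁₀(B) + NF
10 log₁₀(3.85×10⁷) = 75.85 dB
N = −174 + 75.85 + 7.98 = −90.17 dBm
SNR = P_sig − N = −51.1 − (−90.17) = 39.07 dB → 39.1 dB

39.1 dB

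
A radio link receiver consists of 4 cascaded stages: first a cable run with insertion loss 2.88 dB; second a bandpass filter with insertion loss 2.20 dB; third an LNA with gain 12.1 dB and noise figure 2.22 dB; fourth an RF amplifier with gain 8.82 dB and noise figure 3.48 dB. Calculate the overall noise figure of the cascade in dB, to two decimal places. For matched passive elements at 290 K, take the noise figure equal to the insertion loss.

Convert to linear (a loss of L dB is a gain of −L dB): F_i = 10^(NF_i/10), G_i = 10^(G_i,dB/10)
  Stage 1: F_1 = 10^(2.88/10) = 1.941, G_1 = 10^(−2.88/10) = 0.5152
  Stage 2: F_2 = 10^(2.20/10) = 1.660, G_2 = 10^(−2.20/10) = 0.6026
  Stage 3: F_3 = 10^(2.22/10) = 1.667, G_3 = 10^(12.1/10) = 16.22
  Stage 4: F_4 = 10^(3.48/10) = 2.228, G_4 = 10^(8.82/10) = 7.621
Friis cascade:
  F = 1.941 + (1.660 − 1)/0.5152 + (1.667 − 1)/0.3105 + (2.228 − 1)/5.035 = 5.614
NF = 10 log₁₀(5.614) = 7.49 dB

7.49 dB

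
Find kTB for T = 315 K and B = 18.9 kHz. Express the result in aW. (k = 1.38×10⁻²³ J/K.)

82.2 aW

P_n = kTB = 1.38×10⁻²³ × 315 × 1.89×10⁴ = 8.22×10⁻¹⁷ W = 82.2 aW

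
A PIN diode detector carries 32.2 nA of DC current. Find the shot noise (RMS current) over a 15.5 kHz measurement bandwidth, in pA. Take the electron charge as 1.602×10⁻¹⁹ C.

12.6 pA

I_n = √(2qI·B)
2qI·B = 2 × 1.602×10⁻¹⁹ × 3.22×10⁻⁸ × 1.55×10⁴ = 1.60×10⁻²² A²
I_n = √(1.60×10⁻²²) = 1.26×10⁻¹¹ A = 12.6 pA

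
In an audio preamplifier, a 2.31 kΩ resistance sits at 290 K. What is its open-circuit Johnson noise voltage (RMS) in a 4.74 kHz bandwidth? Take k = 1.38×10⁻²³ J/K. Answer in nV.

V_n = √(4kTRB)
4kTRB = 4 × 1.38×10⁻²³ × 290 × 2.31×10³ × 4.74×10³ = 1.75×10⁻¹³ V²
V_n = √(1.75×10⁻¹³) = 4.19×10⁻⁷ V = 419 nV

419 nV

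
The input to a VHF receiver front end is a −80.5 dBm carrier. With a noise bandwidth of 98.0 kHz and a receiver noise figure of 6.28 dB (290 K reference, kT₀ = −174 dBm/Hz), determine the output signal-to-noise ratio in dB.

Noise floor: N = −174 + 10 log₁₀(B) + NF
10 log₁₀(9.80×10⁴) = 49.91 dB
N = −174 + 49.91 + 6.28 = −117.81 dBm
SNR = P_sig − N = −80.5 − (−117.81) = 37.31 dB → 37.3 dB

37.3 dB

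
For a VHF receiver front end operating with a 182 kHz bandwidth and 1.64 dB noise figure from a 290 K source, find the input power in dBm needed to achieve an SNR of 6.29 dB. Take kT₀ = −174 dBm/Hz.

−113.5 dBm

Sensitivity = −174 + 10 log₁₀(B) + NF + SNR_min
= −174 + 52.6 + 1.64 + 6.29
= −113.47 dBm → −113.5 dBm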